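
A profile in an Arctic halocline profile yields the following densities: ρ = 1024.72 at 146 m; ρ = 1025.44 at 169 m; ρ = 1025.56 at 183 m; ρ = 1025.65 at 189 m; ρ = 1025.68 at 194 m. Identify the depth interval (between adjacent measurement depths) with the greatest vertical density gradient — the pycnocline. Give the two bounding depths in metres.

Compute the density gradient over each adjacent pair:
  146–169 m: Δρ/Δz = 0.72/23 = 0.031 kg m⁻⁴
  169–183 m: Δρ/Δz = 0.12/14 = 8.6 × 10⁻³ kg m⁻⁴
  183–189 m: Δρ/Δz = 0.09/6 = 0.015 kg m⁻⁴
  189–194 m: Δρ/Δz = 0.03/5 = 6.0 × 10⁻³ kg m⁻⁴
The largest gradient is in the 146–169 m interval — the pycnocline.

146–169 m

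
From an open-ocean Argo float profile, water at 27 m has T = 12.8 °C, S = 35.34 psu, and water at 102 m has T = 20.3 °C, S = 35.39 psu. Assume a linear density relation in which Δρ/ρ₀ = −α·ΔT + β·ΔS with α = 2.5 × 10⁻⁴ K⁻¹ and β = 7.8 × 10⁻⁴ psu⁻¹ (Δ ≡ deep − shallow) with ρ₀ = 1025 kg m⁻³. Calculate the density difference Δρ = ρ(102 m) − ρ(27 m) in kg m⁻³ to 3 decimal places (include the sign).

-1.882 kg m⁻³

ΔT = +7.5 K, ΔS = +0.05 psu (deep − shallow).
Δρ/ρ₀ = −(2.5 × 10⁻⁴)(+7.5) + (7.8 × 10⁻⁴)(+0.05) = -1.836 × 10⁻³.
Δρ = 1025 × (-1.836 × 10⁻³) = -1.882 kg m⁻³.
Negative Δρ: lighter below, statically unstable.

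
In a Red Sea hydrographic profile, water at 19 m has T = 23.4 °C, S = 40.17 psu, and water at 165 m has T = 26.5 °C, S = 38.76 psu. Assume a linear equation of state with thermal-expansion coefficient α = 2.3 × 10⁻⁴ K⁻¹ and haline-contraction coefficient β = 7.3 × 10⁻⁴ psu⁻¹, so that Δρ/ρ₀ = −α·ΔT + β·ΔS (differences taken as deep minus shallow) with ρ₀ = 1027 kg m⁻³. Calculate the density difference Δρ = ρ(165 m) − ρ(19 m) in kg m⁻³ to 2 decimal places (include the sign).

-1.79 kg m⁻³

ΔT = +3.1 K, ΔS = -1.41 psu (deep − shallow).
Δρ/ρ₀ = −(2.3 × 10⁻⁴)(+3.1) + (7.3 × 10⁻⁴)(-1.41) = -1.7423 × 10⁻³.
Δρ = 1027 × (-1.7423 × 10⁻³) = -1.79 kg m⁻³.
Negative Δρ: lighter below, statically unstable.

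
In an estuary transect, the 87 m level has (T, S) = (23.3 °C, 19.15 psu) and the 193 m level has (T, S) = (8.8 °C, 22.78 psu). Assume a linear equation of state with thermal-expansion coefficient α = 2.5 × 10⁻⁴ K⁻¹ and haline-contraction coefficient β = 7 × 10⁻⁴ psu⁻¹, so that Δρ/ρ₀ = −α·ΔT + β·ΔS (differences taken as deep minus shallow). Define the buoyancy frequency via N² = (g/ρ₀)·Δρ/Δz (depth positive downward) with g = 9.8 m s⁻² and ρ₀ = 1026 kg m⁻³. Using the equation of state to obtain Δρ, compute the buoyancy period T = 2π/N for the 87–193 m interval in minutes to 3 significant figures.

4.39 min

ΔT = -14.5 K, ΔS = +3.63 psu (deep − shallow).
Δρ/ρ₀ = −αΔT + βΔS = 3.625 × 10⁻³ + 2.541 × 10⁻³ = 6.166 × 10⁻³, so Δρ ≈ 6.326 kg m⁻³.
N² = (g/ρ₀)·Δρ/Δz = g·(Δρ/ρ₀)/Δz = 9.8 × 6.166 × 10⁻³ / 106 = 5.7006 × 10⁻⁴ s⁻².
N = √(5.7006 × 10⁻⁴) = 0.023876 rad s⁻¹ → T = 2π/N = 263.16 s = 4.3860 min ≈ 4.39 min.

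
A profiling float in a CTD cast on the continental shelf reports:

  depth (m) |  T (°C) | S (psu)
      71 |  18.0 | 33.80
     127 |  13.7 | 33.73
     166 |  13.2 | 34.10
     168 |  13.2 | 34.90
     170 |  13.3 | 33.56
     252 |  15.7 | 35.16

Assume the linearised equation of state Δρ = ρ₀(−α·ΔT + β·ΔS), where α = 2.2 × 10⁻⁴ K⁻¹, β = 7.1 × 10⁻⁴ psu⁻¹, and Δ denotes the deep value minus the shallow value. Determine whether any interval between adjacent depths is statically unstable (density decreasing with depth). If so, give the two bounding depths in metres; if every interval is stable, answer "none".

Evaluate Δρ/ρ₀ = −αΔT + βΔS across each adjacent pair:
  71–127 m: −αΔT+βΔS = −(2.2 × 10⁻⁴)(-4.3)+(7.1 × 10⁻⁴)(-0.07) = 9.0 × 10⁻⁴ → stable
  127–166 m: −αΔT+βΔS = −(2.2 × 10⁻⁴)(-0.5)+(7.1 × 10⁻⁴)(+0.37) = 3.7 × 10⁻⁴ → stable
  166–168 m: −αΔT+βΔS = −(2.2 × 10⁻⁴)(+0.0)+(7.1 × 10⁻⁴)(+0.80) = 5.7 × 10⁻⁴ → stable
  168–170 m: −αΔT+βΔS = −(2.2 × 10⁻⁴)(+0.1)+(7.1 × 10⁻⁴)(-1.34) = -9.7 × 10⁻⁴ → UNSTABLE
  170–252 m: −αΔT+βΔS = −(2.2 × 10⁻⁴)(+2.4)+(7.1 × 10⁻⁴)(+1.60) = 6.1 × 10⁻⁴ → stable
The 168–170 m interval has Δρ < 0: lighter water underlies denser water.

168–170 m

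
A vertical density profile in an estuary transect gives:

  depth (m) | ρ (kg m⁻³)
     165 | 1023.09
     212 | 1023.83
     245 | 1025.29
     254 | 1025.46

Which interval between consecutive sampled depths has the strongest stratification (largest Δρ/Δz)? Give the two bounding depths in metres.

212–245 m

Compute the density gradient over each adjacent pair:
  165–212 m: Δρ/Δz = 0.74/47 = 0.016 kg m⁻⁴
  212–245 m: Δρ/Δz = 1.46/33 = 0.044 kg m⁻⁴
  245–254 m: Δρ/Δz = 0.17/9 = 0.019 kg m⁻⁴
The largest gradient is in the 212–245 m interval — the pycnocline.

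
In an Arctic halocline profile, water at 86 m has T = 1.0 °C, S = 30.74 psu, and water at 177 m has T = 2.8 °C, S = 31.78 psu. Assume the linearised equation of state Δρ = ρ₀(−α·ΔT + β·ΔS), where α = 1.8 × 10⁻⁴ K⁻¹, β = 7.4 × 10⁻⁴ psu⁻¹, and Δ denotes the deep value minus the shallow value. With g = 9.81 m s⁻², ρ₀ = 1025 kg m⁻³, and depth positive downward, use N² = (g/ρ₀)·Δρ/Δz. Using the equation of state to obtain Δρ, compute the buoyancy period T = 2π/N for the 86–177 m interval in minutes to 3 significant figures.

ΔT = +1.8 K, ΔS = +1.04 psu (deep − shallow).
Δρ/ρ₀ = −αΔT + βΔS = -3.24 × 10⁻⁴ + 7.696 × 10⁻⁴ = 4.456 × 10⁻⁴, so Δρ ≈ 0.4567 kg m⁻³.
N² = (g/ρ₀)·Δρ/Δz = g·(Δρ/ρ₀)/Δz = 9.81 × 4.456 × 10⁻⁴ / 91 = 4.8037 × 10⁻⁵ s⁻².
N = √(4.8037 × 10⁻⁵) = 6.9309 × 10⁻³ rad s⁻¹ → T = 2π/N = 906.55 s = 15.109 min ≈ 15.1 min.

15.1 min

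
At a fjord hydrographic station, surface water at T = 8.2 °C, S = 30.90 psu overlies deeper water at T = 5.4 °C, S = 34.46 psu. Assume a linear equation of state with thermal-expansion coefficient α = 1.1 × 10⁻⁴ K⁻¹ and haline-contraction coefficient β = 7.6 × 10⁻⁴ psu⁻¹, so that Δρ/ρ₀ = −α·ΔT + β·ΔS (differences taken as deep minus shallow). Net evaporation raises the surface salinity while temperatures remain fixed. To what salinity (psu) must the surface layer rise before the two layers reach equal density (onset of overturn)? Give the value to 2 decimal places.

34.87 psu

Neutral buoyancy requires −α(T_deep − T_surf) + β(S_deep − S_surf′) = 0.
S_surf′ = S_deep − (α/β)·ΔT = 34.46 − (1.1 × 10⁻⁴/7.6 × 10⁻⁴)·(-2.8) = 34.8653 psu.
Increase required: 34.8653 − 30.90 = 3.9653 psu.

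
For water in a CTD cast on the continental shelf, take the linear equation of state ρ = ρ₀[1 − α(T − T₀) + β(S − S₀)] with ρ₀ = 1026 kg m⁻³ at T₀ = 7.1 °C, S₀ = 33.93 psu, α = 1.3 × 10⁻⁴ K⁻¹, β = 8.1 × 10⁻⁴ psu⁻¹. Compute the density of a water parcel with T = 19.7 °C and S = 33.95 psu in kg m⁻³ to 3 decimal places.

1024.336 kg m⁻³

T − T₀ = +12.6 K, S − S₀ = +0.02 psu.
Bracket = 1 − α·(+12.6) + β·(+0.02) = 1 + (-1.6218 × 10⁻³) = 0.9983782.
ρ = 1026 × 0.9983782 = 1024.336 kg m⁻³.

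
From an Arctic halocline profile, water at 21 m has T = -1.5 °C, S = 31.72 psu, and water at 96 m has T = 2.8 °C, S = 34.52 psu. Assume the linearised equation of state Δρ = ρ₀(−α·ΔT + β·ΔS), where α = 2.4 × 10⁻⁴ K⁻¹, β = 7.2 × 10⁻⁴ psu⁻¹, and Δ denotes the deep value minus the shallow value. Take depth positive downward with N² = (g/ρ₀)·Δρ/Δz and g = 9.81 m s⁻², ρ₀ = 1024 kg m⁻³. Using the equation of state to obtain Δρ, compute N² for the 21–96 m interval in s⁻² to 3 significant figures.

ΔT = +4.3 K, ΔS = +2.80 psu (deep − shallow).
Δρ/ρ₀ = −αΔT + βΔS = -1.032 × 10⁻³ + 2.016 × 10⁻³ = 9.84 × 10⁻⁴, so Δρ ≈ 1.008 kg m⁻³.
N² = (g/ρ₀)·Δρ/Δz = g·(Δρ/ρ₀)/Δz = 9.81 × 9.84 × 10⁻⁴ / 75 = 1.2871 × 10⁻⁴ s⁻² ≈ 1.29 × 10⁻⁴ s⁻².

1.29 × 10⁻⁴ s⁻²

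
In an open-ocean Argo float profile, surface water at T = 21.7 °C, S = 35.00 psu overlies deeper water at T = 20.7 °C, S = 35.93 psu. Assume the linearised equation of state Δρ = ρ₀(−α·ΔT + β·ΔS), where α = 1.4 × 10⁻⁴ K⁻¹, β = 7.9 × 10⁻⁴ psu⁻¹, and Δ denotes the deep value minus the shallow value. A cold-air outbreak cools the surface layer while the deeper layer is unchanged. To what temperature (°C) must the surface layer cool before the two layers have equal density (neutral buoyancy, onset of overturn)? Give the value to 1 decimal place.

15.5 °C

Neutral buoyancy requires Δρ = 0, i.e. −α(T_deep − T_surf′) + β(S_deep − S_surf) = 0.
T_surf′ = T_deep − (β/α)·ΔS = 20.7 − (7.9 × 10⁻⁴/1.4 × 10⁻⁴)·(+0.93) = 15.452 °C.
Cooling required: 21.7 − (15.452) = 6.248 °C.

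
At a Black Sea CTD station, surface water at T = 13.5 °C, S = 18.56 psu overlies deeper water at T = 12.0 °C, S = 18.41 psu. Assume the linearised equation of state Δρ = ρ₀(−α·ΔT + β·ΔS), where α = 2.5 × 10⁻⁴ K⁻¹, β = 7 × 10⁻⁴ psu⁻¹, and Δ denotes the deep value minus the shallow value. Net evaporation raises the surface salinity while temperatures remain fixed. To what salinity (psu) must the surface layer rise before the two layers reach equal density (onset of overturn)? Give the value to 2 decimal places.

18.95 psu

Neutral buoyancy requires −α(T_deep − T_surf) + β(S_deep − S_surf′) = 0.
S_surf′ = S_deep − (α/β)·ΔT = 18.41 − (2.5 × 10⁻⁴/7 × 10⁻⁴)·(-1.5) = 18.9457 psu.
Increase required: 18.9457 − 18.56 = 0.3857 psu.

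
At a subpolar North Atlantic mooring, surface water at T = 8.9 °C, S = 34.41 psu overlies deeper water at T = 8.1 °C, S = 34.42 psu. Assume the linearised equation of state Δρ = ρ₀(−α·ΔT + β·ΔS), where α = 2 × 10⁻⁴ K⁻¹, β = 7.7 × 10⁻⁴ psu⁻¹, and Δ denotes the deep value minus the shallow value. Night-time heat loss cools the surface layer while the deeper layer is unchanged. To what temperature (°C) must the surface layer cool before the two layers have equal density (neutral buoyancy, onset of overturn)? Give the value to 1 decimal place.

Neutral buoyancy requires Δρ = 0, i.e. −α(T_deep − T_surf′) + β(S_deep − S_surf) = 0.
T_surf′ = T_deep − (β/α)·ΔS = 8.1 − (7.7 × 10⁻⁴/2 × 10⁻⁴)·(+0.01) = 8.061 °C.
Cooling required: 8.9 − (8.061) = 0.839 °C.

8.1 °C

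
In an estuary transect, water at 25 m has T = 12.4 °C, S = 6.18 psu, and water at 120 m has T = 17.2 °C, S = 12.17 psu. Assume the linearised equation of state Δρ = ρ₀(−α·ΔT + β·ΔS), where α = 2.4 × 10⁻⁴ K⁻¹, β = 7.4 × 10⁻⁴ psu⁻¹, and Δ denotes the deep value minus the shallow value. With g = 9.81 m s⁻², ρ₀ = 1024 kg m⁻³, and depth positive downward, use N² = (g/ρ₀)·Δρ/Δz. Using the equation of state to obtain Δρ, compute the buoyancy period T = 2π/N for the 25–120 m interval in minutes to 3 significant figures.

5.69 min

ΔT = +4.8 K, ΔS = +5.99 psu (deep − shallow).
Δρ/ρ₀ = −αΔT + βΔS = -1.152 × 10⁻³ + 4.4326 × 10⁻³ = 3.2806 × 10⁻³, so Δρ ≈ 3.359 kg m⁻³.
N² = (g/ρ₀)·Δρ/Δz = g·(Δρ/ρ₀)/Δz = 9.81 × 3.2806 × 10⁻³ / 95 = 3.3877 × 10⁻⁴ s⁻².
N = √(3.3877 × 10⁻⁴) = 0.018406 rad s⁻¹ → T = 2π/N = 341.37 s = 5.6895 min ≈ 5.69 min.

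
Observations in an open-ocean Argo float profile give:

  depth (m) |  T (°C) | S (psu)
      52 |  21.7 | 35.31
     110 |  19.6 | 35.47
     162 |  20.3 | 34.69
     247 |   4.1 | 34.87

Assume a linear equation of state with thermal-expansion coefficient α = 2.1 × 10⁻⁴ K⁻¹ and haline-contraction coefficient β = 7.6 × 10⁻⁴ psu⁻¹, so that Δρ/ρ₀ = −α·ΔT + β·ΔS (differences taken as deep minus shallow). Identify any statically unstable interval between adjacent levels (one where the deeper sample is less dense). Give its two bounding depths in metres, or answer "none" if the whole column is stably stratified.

110–162 m

Evaluate Δρ/ρ₀ = −αΔT + βΔS across each adjacent pair:
  52–110 m: −αΔT+βΔS = −(2.1 × 10⁻⁴)(-2.1)+(7.6 × 10⁻⁴)(+0.16) = 5.6 × 10⁻⁴ → stable
  110–162 m: −αΔT+βΔS = −(2.1 × 10⁻⁴)(+0.7)+(7.6 × 10⁻⁴)(-0.78) = -7.4 × 10⁻⁴ → UNSTABLE
  162–247 m: −αΔT+βΔS = −(2.1 × 10⁻⁴)(-16.2)+(7.6 × 10⁻⁴)(+0.18) = 3.5 × 10⁻³ → stable
The 110–162 m interval has Δρ < 0: lighter water underlies denser water.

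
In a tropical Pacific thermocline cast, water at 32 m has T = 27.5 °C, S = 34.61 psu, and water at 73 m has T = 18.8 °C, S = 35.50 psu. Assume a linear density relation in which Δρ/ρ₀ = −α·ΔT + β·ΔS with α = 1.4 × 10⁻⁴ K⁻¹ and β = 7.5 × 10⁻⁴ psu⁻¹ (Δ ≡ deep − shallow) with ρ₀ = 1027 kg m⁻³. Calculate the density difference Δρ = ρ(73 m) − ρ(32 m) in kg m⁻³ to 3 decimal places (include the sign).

ΔT = -8.7 K, ΔS = +0.89 psu (deep − shallow).
Δρ/ρ₀ = −(1.4 × 10⁻⁴)(-8.7) + (7.5 × 10⁻⁴)(+0.89) = 1.8855 × 10⁻³.
Δρ = 1027 × (1.8855 × 10⁻³) = +1.936 kg m⁻³.
Positive Δρ: denser below, stable.

+1.936 kg m⁻³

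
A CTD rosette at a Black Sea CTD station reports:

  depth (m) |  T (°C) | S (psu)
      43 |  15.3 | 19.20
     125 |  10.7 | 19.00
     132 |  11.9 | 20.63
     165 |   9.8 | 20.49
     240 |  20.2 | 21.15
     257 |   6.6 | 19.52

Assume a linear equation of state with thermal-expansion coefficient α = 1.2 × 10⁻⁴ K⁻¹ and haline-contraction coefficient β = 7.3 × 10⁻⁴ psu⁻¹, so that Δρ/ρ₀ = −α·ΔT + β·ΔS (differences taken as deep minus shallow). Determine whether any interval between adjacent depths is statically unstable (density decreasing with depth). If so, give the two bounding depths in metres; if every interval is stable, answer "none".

Evaluate Δρ/ρ₀ = −αΔT + βΔS across each adjacent pair:
  43–125 m: −αΔT+βΔS = −(1.2 × 10⁻⁴)(-4.6)+(7.3 × 10⁻⁴)(-0.20) = 4.1 × 10⁻⁴ → stable
  125–132 m: −αΔT+βΔS = −(1.2 × 10⁻⁴)(+1.2)+(7.3 × 10⁻⁴)(+1.63) = 1.0 × 10⁻³ → stable
  132–165 m: −αΔT+βΔS = −(1.2 × 10⁻⁴)(-2.1)+(7.3 × 10⁻⁴)(-0.14) = 1.5 × 10⁻⁴ → stable
  165–240 m: −αΔT+βΔS = −(1.2 × 10⁻⁴)(+10.4)+(7.3 × 10⁻⁴)(+0.66) = -7.7 × 10⁻⁴ → UNSTABLE
  240–257 m: −αΔT+βΔS = −(1.2 × 10⁻⁴)(-13.6)+(7.3 × 10⁻⁴)(-1.63) = 4.4 × 10⁻⁴ → stable
The 165–240 m interval has Δρ < 0: lighter water underlies denser water.

165–240 m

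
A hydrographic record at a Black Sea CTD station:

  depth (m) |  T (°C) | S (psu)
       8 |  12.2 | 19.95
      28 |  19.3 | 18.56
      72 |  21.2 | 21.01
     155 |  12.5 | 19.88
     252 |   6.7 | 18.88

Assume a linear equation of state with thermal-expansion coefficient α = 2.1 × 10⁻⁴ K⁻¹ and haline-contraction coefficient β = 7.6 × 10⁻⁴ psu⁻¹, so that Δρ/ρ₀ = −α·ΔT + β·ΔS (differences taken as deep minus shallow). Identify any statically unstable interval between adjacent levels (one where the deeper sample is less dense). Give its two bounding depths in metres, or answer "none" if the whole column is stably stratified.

Evaluate Δρ/ρ₀ = −αΔT + βΔS across each adjacent pair:
  8–28 m: −αΔT+βΔS = −(2.1 × 10⁻⁴)(+7.1)+(7.6 × 10⁻⁴)(-1.39) = -2.5 × 10⁻³ → UNSTABLE
  28–72 m: −αΔT+βΔS = −(2.1 × 10⁻⁴)(+1.9)+(7.6 × 10⁻⁴)(+2.45) = 1.5 × 10⁻³ → stable
  72–155 m: −αΔT+βΔS = −(2.1 × 10⁻⁴)(-8.7)+(7.6 × 10⁻⁴)(-1.13) = 9.7 × 10⁻⁴ → stable
  155–252 m: −αΔT+βΔS = −(2.1 × 10⁻⁴)(-5.8)+(7.6 × 10⁻⁴)(-1.00) = 4.6 × 10⁻⁴ → stable
The 8–28 m interval has Δρ < 0: lighter water underlies denser water.

8–28 m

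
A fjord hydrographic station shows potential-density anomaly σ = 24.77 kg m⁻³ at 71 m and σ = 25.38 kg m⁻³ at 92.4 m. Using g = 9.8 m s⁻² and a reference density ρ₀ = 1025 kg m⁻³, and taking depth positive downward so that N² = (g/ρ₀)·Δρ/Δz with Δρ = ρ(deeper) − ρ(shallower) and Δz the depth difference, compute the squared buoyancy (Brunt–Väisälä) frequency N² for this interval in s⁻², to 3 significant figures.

2.73 × 10⁻⁴ s⁻²

Δρ = 1025.38 − 1024.77 = 0.61 kg m⁻³ over Δz = 92.4 − 71 = 21.4 m.
N² = (9.8/1025) × (0.61/21.4) = 2.7253 × 10⁻⁴ s⁻² ≈ 2.73 × 10⁻⁴ s⁻².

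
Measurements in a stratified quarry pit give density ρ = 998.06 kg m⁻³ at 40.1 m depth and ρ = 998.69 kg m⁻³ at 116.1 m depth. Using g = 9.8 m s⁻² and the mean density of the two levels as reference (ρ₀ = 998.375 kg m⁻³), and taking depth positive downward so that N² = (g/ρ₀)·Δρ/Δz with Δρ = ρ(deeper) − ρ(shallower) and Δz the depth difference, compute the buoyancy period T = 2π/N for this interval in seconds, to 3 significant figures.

697 s

Δρ = 998.69 − 998.06 = 0.63 kg m⁻³ over Δz = 116.1 − 40.1 = 76 m.
N² = (9.8/998.375) × (0.63/76) = 8.1369 × 10⁻⁵ s⁻².
N = √(8.1369 × 10⁻⁵) = 9.0205 × 10⁻³ rad s⁻¹, so T = 2π/N = 696.55 s ≈ 697 s.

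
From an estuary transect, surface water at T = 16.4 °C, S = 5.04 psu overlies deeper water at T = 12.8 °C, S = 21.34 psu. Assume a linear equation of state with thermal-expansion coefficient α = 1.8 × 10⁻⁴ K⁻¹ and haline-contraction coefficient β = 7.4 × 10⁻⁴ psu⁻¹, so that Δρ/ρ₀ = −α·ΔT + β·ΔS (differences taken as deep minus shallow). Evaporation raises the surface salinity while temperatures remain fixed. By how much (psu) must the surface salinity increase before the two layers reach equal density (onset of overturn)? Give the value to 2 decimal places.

Neutral buoyancy requires −α(T_deep − T_surf) + β(S_deep − S_surf′) = 0.
S_surf′ = S_deep − (α/β)·ΔT = 21.34 − (1.8 × 10⁻⁴/7.4 × 10⁻⁴)·(-3.6) = 22.2157 psu.
Increase required: 22.2157 − 5.04 = 17.1757 psu.

17.18 psu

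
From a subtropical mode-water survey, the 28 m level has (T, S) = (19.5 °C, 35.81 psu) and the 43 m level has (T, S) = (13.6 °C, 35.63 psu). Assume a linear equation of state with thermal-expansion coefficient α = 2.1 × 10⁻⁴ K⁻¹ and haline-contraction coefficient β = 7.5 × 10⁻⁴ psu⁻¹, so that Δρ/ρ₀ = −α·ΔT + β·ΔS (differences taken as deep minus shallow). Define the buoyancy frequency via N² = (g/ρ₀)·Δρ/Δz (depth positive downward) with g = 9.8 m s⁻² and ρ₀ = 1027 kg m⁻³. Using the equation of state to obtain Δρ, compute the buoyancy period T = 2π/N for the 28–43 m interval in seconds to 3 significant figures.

ΔT = -5.9 K, ΔS = -0.18 psu (deep − shallow).
Δρ/ρ₀ = −αΔT + βΔS = 1.239 × 10⁻³ − 1.35 × 10⁻⁴ = 1.104 × 10⁻³, so Δρ ≈ 1.134 kg m⁻³.
N² = (g/ρ₀)·Δρ/Δz = g·(Δρ/ρ₀)/Δz = 9.8 × 1.104 × 10⁻³ / 15 = 7.2128 × 10⁻⁴ s⁻².
N = √(7.2128 × 10⁻⁴) = 0.026857 rad s⁻¹ → T = 2π/N = 233.95 s ≈ 234 s.

234 s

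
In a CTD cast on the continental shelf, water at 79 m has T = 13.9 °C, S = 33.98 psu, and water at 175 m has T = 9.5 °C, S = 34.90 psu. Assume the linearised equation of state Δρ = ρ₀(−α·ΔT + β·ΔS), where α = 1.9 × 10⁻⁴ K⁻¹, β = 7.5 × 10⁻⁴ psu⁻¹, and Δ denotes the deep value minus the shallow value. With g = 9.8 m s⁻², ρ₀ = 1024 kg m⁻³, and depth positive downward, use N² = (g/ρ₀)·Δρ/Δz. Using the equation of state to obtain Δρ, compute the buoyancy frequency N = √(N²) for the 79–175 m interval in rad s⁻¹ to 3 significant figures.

0.0125 rad s⁻¹

ΔT = -4.4 K, ΔS = +0.92 psu (deep − shallow).
Δρ/ρ₀ = −αΔT + βΔS = 8.36 × 10⁻⁴ + 6.90 × 10⁻⁴ = 1.526 × 10⁻³, so Δρ ≈ 1.563 kg m⁻³.
N² = (g/ρ₀)·Δρ/Δz = g·(Δρ/ρ₀)/Δz = 9.8 × 1.526 × 10⁻³ / 96 = 1.5578 × 10⁻⁴ s⁻².
N = √(1.5578 × 10⁻⁴) = 0.012481 rad s⁻¹ ≈ 0.0125 rad s⁻¹.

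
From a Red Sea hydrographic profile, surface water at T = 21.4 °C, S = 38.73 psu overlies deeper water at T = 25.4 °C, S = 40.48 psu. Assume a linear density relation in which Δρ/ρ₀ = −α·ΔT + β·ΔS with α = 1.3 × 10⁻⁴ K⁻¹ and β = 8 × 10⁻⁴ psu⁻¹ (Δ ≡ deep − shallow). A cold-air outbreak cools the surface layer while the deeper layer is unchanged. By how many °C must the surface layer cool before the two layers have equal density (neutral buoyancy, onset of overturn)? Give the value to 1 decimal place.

Neutral buoyancy requires Δρ = 0, i.e. −α(T_deep − T_surf′) + β(S_deep − S_surf) = 0.
T_surf′ = T_deep − (β/α)·ΔS = 25.4 − (8 × 10⁻⁴/1.3 × 10⁻⁴)·(+1.75) = 14.631 °C.
Cooling required: 21.4 − (14.631) = 6.769 °C.

6.8 °C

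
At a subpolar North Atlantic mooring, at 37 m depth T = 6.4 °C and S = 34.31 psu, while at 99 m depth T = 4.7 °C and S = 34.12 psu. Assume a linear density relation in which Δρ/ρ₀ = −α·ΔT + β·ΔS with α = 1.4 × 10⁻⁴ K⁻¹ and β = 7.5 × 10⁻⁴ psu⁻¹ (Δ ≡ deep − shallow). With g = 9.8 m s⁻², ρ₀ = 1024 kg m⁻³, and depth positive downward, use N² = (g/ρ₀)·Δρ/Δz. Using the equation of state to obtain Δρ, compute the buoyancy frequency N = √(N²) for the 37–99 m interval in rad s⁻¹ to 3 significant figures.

ΔT = -1.7 K, ΔS = -0.19 psu (deep − shallow).
Δρ/ρ₀ = −αΔT + βΔS = 2.38 × 10⁻⁴ − 1.425 × 10⁻⁴ = 9.55 × 10⁻⁵, so Δρ ≈ 0.09779 kg m⁻³.
N² = (g/ρ₀)·Δρ/Δz = g·(Δρ/ρ₀)/Δz = 9.8 × 9.55 × 10⁻⁵ / 62 = 1.5095 × 10⁻⁵ s⁻².
N = √(1.5095 × 10⁻⁵) = 3.8852 × 10⁻³ rad s⁻¹ ≈ 3.89 × 10⁻³ rad s⁻¹.

3.89 × 10⁻³ rad s⁻¹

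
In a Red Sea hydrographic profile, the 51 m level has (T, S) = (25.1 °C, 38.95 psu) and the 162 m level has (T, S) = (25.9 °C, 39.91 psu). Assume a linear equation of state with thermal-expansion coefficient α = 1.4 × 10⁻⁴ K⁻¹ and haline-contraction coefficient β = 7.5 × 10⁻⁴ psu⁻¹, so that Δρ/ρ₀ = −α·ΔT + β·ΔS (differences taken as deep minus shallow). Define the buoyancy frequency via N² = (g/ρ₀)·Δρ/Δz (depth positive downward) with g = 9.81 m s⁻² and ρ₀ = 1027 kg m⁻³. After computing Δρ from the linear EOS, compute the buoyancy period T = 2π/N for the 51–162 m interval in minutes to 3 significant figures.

14.3 min

ΔT = +0.8 K, ΔS = +0.96 psu (deep − shallow).
Δρ/ρ₀ = −αΔT + βΔS = -1.12 × 10⁻⁴ + 7.20 × 10⁻⁴ = 6.08 × 10⁻⁴, so Δρ ≈ 0.6244 kg m⁻³.
N² = (g/ρ₀)·Δρ/Δz = g·(Δρ/ρ₀)/Δz = 9.81 × 6.08 × 10⁻⁴ / 111 = 5.3734 × 10⁻⁵ s⁻².
N = √(5.3734 × 10⁻⁵) = 7.3303 × 10⁻³ rad s⁻¹ → T = 2π/N = 857.15 s = 14.286 min ≈ 14.3 min.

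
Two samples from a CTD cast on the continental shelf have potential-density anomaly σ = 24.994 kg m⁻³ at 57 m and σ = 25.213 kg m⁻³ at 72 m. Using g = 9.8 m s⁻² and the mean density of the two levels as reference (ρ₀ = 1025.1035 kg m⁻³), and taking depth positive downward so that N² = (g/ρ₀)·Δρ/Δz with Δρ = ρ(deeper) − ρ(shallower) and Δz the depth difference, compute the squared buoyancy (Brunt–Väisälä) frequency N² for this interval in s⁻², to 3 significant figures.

Δρ = 1025.213 − 1024.994 = 0.219 kg m⁻³ over Δz = 72 − 57 = 15 m.
N² = (9.8/1025.1035) × (0.219/15) = 1.3958 × 10⁻⁴ s⁻² ≈ 1.40 × 10⁻⁴ s⁻².

1.40 × 10⁻⁴ s⁻²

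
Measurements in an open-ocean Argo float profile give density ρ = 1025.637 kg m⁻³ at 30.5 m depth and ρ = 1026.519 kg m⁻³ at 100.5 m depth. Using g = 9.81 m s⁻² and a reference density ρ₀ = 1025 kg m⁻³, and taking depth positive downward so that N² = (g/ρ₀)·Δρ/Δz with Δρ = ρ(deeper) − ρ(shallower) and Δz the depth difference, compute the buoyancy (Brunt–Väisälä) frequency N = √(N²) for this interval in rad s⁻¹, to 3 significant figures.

Δρ = 1026.519 − 1025.637 = 0.882 kg m⁻³ over Δz = 100.5 − 30.5 = 70 m.
N² = (9.81/1025) × (0.882/70) = 1.2059 × 10⁻⁴ s⁻².
N = √(1.2059 × 10⁻⁴) = 0.010981 rad s⁻¹ ≈ 0.0110 rad s⁻¹.
Since Δρ > 0 the layer is stably stratified.

0.0110 rad s⁻¹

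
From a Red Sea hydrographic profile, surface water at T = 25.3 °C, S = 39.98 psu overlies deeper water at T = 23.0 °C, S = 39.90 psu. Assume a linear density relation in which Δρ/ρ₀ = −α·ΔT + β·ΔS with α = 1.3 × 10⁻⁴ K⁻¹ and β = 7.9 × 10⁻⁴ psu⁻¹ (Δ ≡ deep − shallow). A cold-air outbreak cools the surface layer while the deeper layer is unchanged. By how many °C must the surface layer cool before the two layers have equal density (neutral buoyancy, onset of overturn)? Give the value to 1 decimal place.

1.8 °C

Neutral buoyancy requires Δρ = 0, i.e. −α(T_deep − T_surf′) + β(S_deep − S_surf) = 0.
T_surf′ = T_deep − (β/α)·ΔS = 23.0 − (7.9 × 10⁻⁴/1.3 × 10⁻⁴)·(-0.08) = 23.486 °C.
Cooling required: 25.3 − (23.486) = 1.814 °C.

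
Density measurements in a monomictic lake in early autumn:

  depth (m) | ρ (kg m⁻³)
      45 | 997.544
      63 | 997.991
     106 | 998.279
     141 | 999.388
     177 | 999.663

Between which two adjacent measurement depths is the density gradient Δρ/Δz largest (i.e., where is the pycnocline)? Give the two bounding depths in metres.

Compute the density gradient over each adjacent pair:
  45–63 m: Δρ/Δz = 0.447/18 = 0.025 kg m⁻⁴
  63–106 m: Δρ/Δz = 0.288/43 = 6.7 × 10⁻³ kg m⁻⁴
  106–141 m: Δρ/Δz = 1.109/35 = 0.032 kg m⁻⁴
  141–177 m: Δρ/Δz = 0.275/36 = 7.6 × 10⁻³ kg m⁻⁴
The largest gradient is in the 106–141 m interval — the pycnocline.

106–141 m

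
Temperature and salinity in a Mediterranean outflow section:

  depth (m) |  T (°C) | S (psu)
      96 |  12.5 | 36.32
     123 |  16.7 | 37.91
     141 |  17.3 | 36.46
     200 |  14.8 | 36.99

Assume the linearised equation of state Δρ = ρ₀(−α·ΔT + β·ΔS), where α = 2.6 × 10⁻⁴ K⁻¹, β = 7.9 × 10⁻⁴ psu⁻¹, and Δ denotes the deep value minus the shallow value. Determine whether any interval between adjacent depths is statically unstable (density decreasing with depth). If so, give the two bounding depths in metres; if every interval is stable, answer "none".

Evaluate Δρ/ρ₀ = −αΔT + βΔS across each adjacent pair:
  96–123 m: −αΔT+βΔS = −(2.6 × 10⁻⁴)(+4.2)+(7.9 × 10⁻⁴)(+1.59) = 1.6 × 10⁻⁴ → stable
  123–141 m: −αΔT+βΔS = −(2.6 × 10⁻⁴)(+0.6)+(7.9 × 10⁻⁴)(-1.45) = -1.3 × 10⁻³ → UNSTABLE
  141–200 m: −αΔT+βΔS = −(2.6 × 10⁻⁴)(-2.5)+(7.9 × 10⁻⁴)(+0.53) = 1.1 × 10⁻³ → stable
The 123–141 m interval has Δρ < 0: lighter water underlies denser water.

123–141 m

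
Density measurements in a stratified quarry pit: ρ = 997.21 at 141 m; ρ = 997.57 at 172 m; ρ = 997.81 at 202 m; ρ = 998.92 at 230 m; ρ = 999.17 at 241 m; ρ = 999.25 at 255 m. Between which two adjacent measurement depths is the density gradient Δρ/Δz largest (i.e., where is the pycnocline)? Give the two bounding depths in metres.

Compute the density gradient over each adjacent pair:
  141–172 m: Δρ/Δz = 0.36/31 = 0.012 kg m⁻⁴
  172–202 m: Δρ/Δz = 0.24/30 = 8.0 × 10⁻³ kg m⁻⁴
  202–230 m: Δρ/Δz = 1.11/28 = 0.040 kg m⁻⁴
  230–241 m: Δρ/Δz = 0.25/11 = 0.023 kg m⁻⁴
  241–255 m: Δρ/Δz = 0.08/14 = 5.7 × 10⁻³ kg m⁻⁴
The largest gradient is in the 202–230 m interval — the pycnocline.

202–230 m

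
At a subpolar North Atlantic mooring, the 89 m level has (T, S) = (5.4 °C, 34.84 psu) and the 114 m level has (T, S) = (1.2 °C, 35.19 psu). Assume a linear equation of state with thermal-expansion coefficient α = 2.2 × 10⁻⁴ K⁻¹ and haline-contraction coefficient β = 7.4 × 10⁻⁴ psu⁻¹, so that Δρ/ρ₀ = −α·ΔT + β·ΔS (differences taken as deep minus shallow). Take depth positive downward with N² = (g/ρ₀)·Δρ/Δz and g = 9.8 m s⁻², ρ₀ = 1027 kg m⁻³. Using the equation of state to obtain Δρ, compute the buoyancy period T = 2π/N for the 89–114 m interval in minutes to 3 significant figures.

4.86 min

ΔT = -4.2 K, ΔS = +0.35 psu (deep − shallow).
Δρ/ρ₀ = −αΔT + βΔS = 9.24 × 10⁻⁴ + 2.59 × 10⁻⁴ = 1.183 × 10⁻³, so Δρ ≈ 1.215 kg m⁻³.
N² = (g/ρ₀)·Δρ/Δz = g·(Δρ/ρ₀)/Δz = 9.8 × 1.183 × 10⁻³ / 25 = 4.6374 × 10⁻⁴ s⁻².
N = √(4.6374 × 10⁻⁴) = 0.021535 rad s⁻¹ → T = 2π/N = 291.77 s = 4.8628 min ≈ 4.86 min.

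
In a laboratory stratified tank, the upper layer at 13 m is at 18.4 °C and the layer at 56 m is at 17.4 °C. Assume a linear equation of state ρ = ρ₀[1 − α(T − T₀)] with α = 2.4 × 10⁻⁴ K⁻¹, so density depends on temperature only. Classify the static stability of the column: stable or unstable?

ΔT = 17.4 − 18.4 = -1.0 K, so Δρ/ρ₀ = −αΔT = 2.40 × 10⁻⁴.
Δρ/ρ₀ > 0, so Δρ > 0: deeper water is denser → statically stable.

stable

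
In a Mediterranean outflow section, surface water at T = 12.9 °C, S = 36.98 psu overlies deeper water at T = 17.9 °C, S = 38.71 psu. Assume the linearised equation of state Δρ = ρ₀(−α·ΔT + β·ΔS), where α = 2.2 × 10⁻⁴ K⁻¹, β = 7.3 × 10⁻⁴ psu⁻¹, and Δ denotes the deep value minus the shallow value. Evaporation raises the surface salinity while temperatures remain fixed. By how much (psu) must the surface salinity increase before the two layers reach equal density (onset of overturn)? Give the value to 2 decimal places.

0.22 psu

Neutral buoyancy requires −α(T_deep − T_surf) + β(S_deep − S_surf′) = 0.
S_surf′ = S_deep − (α/β)·ΔT = 38.71 − (2.2 × 10⁻⁴/7.3 × 10⁻⁴)·(+5.0) = 37.2032 psu.
Increase required: 37.2032 − 36.98 = 0.2232 psu.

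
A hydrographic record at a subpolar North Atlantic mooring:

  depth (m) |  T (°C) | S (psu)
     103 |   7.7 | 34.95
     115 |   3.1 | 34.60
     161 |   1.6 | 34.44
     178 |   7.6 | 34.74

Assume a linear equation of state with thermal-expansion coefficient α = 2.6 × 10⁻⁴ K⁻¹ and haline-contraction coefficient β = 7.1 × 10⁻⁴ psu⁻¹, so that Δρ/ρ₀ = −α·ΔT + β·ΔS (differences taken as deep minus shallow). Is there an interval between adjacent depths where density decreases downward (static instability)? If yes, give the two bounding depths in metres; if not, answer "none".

161–178 m

Evaluate Δρ/ρ₀ = −αΔT + βΔS across each adjacent pair:
  103–115 m: −αΔT+βΔS = −(2.6 × 10⁻⁴)(-4.6)+(7.1 × 10⁻⁴)(-0.35) = 9.5 × 10⁻⁴ → stable
  115–161 m: −αΔT+βΔS = −(2.6 × 10⁻⁴)(-1.5)+(7.1 × 10⁻⁴)(-0.16) = 2.8 × 10⁻⁴ → stable
  161–178 m: −αΔT+βΔS = −(2.6 × 10⁻⁴)(+6.0)+(7.1 × 10⁻⁴)(+0.30) = -1.3 × 10⁻³ → UNSTABLE
The 161–178 m interval has Δρ < 0: lighter water underlies denser water.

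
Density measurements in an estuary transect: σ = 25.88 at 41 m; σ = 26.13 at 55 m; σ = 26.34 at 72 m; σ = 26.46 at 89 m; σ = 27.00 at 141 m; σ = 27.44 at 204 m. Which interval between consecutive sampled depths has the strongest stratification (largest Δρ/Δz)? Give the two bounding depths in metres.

41–55 m

Compute the density gradient over each adjacent pair:
  41–55 m: Δρ/Δz = 0.25/14 = 0.018 kg m⁻⁴
  55–72 m: Δρ/Δz = 0.21/17 = 0.012 kg m⁻⁴
  72–89 m: Δρ/Δz = 0.12/17 = 7.1 × 10⁻³ kg m⁻⁴
  89–141 m: Δρ/Δz = 0.54/52 = 0.010 kg m⁻⁴
  141–204 m: Δρ/Δz = 0.44/63 = 7.0 × 10⁻³ kg m⁻⁴
The largest gradient is in the 41–55 m interval — the pycnocline.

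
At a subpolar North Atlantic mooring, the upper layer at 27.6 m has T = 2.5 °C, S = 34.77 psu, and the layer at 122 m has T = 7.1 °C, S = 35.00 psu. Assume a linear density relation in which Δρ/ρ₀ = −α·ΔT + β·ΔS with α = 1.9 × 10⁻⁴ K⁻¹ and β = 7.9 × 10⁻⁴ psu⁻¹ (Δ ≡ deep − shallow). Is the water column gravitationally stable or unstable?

unstable

ΔT = 7.1 − 2.5 = +4.6 K and ΔS = 35.00 − 34.77 = +0.23 psu (deep − shallow).
−αΔT = -8.74 × 10⁻⁴; βΔS = 1.817 × 10⁻⁴; sum Δρ/ρ₀ = -6.923 × 10⁻⁴.
Δρ/ρ₀ < 0, so Δρ < 0: deeper water is lighter → statically unstable; the column would overturn.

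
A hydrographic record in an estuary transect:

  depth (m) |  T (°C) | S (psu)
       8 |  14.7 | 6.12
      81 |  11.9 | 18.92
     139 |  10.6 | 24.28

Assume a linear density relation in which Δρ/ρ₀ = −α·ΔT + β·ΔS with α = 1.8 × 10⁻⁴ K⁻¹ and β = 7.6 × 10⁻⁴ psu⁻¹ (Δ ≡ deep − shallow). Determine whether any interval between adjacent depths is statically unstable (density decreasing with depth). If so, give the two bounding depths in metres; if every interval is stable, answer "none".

none

Evaluate Δρ/ρ₀ = −αΔT + βΔS across each adjacent pair:
  8–81 m: −αΔT+βΔS = −(1.8 × 10⁻⁴)(-2.8)+(7.6 × 10⁻⁴)(+12.80) = 0.010 → stable
  81–139 m: −αΔT+βΔS = −(1.8 × 10⁻⁴)(-1.3)+(7.6 × 10⁻⁴)(+5.36) = 4.3 × 10⁻³ → stable
Every interval has Δρ > 0: the column is stably stratified throughout.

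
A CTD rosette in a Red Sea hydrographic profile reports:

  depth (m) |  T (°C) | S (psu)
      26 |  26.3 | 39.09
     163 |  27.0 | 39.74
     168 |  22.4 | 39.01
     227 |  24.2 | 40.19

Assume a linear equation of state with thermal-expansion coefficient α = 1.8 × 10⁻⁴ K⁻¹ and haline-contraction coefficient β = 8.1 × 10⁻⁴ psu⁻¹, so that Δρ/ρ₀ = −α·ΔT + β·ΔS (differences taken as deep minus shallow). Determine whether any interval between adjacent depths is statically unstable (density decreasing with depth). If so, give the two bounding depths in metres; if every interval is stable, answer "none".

Evaluate Δρ/ρ₀ = −αΔT + βΔS across each adjacent pair:
  26–163 m: −αΔT+βΔS = −(1.8 × 10⁻⁴)(+0.7)+(8.1 × 10⁻⁴)(+0.65) = 4.0 × 10⁻⁴ → stable
  163–168 m: −αΔT+βΔS = −(1.8 × 10⁻⁴)(-4.6)+(8.1 × 10⁻⁴)(-0.73) = 2.4 × 10⁻⁴ → stable
  168–227 m: −αΔT+βΔS = −(1.8 × 10⁻⁴)(+1.8)+(8.1 × 10⁻⁴)(+1.18) = 6.3 × 10⁻⁴ → stable
Every interval has Δρ > 0: the column is stably stratified throughout.

none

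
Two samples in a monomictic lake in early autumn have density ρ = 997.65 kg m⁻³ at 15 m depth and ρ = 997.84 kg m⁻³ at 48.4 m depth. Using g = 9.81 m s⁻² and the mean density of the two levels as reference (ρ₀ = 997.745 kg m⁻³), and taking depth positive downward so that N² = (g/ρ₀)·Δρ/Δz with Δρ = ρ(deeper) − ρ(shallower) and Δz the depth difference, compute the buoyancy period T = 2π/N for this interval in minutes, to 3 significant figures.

14.0 min

Δρ = 997.84 − 997.65 = 0.19 kg m⁻³ over Δz = 48.4 − 15 = 33.4 m.
N² = (9.81/997.745) × (0.19/33.4) = 5.5932 × 10⁻⁵ s⁻².
N = √(5.5932 × 10⁻⁵) = 7.4788 × 10⁻³ rad s⁻¹, so T = 2π/N = 840.13 s = 14.002 min ≈ 14.0 min.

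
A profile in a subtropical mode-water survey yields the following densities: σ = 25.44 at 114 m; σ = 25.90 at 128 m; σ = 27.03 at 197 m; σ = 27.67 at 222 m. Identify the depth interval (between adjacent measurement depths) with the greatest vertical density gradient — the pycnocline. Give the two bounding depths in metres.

114–128 m

Compute the density gradient over each adjacent pair:
  114–128 m: Δρ/Δz = 0.46/14 = 0.033 kg m⁻⁴
  128–197 m: Δρ/Δz = 1.13/69 = 0.016 kg m⁻⁴
  197–222 m: Δρ/Δz = 0.64/25 = 0.026 kg m⁻⁴
The largest gradient is in the 114–128 m interval — the pycnocline.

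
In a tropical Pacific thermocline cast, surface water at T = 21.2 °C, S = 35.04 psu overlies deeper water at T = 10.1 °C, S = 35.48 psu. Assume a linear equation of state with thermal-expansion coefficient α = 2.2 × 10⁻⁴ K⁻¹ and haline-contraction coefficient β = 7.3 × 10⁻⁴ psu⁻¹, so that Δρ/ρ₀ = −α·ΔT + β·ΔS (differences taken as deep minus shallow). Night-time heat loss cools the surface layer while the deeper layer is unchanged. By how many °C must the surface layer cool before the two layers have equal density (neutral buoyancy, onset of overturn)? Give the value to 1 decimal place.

12.6 °C

Neutral buoyancy requires Δρ = 0, i.e. −α(T_deep − T_surf′) + β(S_deep − S_surf) = 0.
T_surf′ = T_deep − (β/α)·ΔS = 10.1 − (7.3 × 10⁻⁴/2.2 × 10⁻⁴)·(+0.44) = 8.640 °C.
Cooling required: 21.2 − (8.640) = 12.560 °C.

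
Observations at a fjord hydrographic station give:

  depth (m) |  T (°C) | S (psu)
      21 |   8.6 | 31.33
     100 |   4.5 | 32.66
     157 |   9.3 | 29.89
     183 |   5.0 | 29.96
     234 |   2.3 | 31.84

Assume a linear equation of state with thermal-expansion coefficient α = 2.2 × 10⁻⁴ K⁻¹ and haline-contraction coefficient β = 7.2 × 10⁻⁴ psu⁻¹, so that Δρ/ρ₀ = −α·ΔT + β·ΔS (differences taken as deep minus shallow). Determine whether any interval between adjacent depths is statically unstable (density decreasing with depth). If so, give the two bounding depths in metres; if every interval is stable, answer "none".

100–157 m

Evaluate Δρ/ρ₀ = −αΔT + βΔS across each adjacent pair:
  21–100 m: −αΔT+βΔS = −(2.2 × 10⁻⁴)(-4.1)+(7.2 × 10⁻⁴)(+1.33) = 1.9 × 10⁻³ → stable
  100–157 m: −αΔT+βΔS = −(2.2 × 10⁻⁴)(+4.8)+(7.2 × 10⁻⁴)(-2.77) = -3.1 × 10⁻³ → UNSTABLE
  157–183 m: −αΔT+βΔS = −(2.2 × 10⁻⁴)(-4.3)+(7.2 × 10⁻⁴)(+0.07) = 1.0 × 10⁻³ → stable
  183–234 m: −αΔT+βΔS = −(2.2 × 10⁻⁴)(-2.7)+(7.2 × 10⁻⁴)(+1.88) = 1.9 × 10⁻³ → stable
The 100–157 m interval has Δρ < 0: lighter water underlies denser water.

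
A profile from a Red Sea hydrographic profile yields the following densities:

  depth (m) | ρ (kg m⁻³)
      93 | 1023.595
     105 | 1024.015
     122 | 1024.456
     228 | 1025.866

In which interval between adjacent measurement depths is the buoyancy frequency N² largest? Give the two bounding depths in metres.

Compute the density gradient over each adjacent pair:
  93–105 m: Δρ/Δz = 0.420/12 = 0.035 kg m⁻⁴
  105–122 m: Δρ/Δz = 0.441/17 = 0.026 kg m⁻⁴
  122–228 m: Δρ/Δz = 1.410/106 = 0.013 kg m⁻⁴
The largest gradient is in the 93–105 m interval — the pycnocline.

93–105 m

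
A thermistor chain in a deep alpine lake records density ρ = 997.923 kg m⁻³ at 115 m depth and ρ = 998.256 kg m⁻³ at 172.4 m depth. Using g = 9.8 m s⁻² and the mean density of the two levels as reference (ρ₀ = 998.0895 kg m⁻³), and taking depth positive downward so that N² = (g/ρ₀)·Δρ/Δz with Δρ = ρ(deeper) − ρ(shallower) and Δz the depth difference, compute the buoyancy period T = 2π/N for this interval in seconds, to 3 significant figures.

Δρ = 998.256 − 997.923 = 0.333 kg m⁻³ over Δz = 172.4 − 115 = 57.4 m.
N² = (9.8/998.0895) × (0.333/57.4) = 5.6962 × 10⁻⁵ s⁻².
N = √(5.6962 × 10⁻⁵) = 7.5473 × 10⁻³ rad s⁻¹, so T = 2π/N = 832.51 s ≈ 833 s.

833 s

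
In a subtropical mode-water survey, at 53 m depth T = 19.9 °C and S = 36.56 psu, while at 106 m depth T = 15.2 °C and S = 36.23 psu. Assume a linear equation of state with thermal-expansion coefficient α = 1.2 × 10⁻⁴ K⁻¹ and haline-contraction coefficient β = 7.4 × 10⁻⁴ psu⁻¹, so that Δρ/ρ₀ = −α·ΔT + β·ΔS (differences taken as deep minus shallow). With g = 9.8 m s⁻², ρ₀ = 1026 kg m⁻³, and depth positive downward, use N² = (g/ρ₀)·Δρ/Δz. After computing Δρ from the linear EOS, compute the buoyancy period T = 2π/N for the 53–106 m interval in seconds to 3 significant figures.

ΔT = -4.7 K, ΔS = -0.33 psu (deep − shallow).
Δρ/ρ₀ = −αΔT + βΔS = 5.64 × 10⁻⁴ − 2.442 × 10⁻⁴ = 3.198 × 10⁻⁴, so Δρ ≈ 0.3281 kg m⁻³.
N² = (g/ρ₀)·Δρ/Δz = g·(Δρ/ρ₀)/Δz = 9.8 × 3.198 × 10⁻⁴ / 53 = 5.9133 × 10⁻⁵ s⁻².
N = √(5.9133 × 10⁻⁵) = 7.6898 × 10⁻³ rad s⁻¹ → T = 2π/N = 817.08 s ≈ 817 s.

817 s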